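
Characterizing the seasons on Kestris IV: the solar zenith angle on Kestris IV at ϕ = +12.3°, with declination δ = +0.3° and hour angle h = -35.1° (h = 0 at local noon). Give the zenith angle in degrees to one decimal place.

cos θ_z = sin ϕ sin δ + cos ϕ cos δ cos h = 0.001115 + 0.799359 = 0.800474.
θ_z = arccos(0.800474) = 36.8°.

θ_z = 36.8°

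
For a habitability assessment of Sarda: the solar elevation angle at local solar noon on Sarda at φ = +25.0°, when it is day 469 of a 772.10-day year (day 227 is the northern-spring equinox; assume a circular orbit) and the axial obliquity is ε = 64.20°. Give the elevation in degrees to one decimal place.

Solar longitude: λ_s = 360° × (469 − 227)/772.10 = 112.835°.
sin δ = sin 64.20° × sin 112.835° = 0.82976, so δ = +56.074°.
At local noon the hour angle is zero, so the zenith angle equals |φ − δ| = |+25.0° − (+56.074°)| = 31.074°.
Elevation = 90° − 31.074° = 58.9°.

58.9°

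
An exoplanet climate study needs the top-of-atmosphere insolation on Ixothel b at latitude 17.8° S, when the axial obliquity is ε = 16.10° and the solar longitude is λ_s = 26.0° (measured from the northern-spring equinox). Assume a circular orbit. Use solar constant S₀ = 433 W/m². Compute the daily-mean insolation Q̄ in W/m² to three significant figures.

Solar declination: sin δ = sin ε · sin λ_s = sin 16.10° × sin 26.0° = 0.12157, so δ = +6.983°.
cos H₀ = −tan(-17.8°) tan(+6.983°) = 0.0393, H₀ = 1.5315 rad.
Bracket: H₀ sin φ sin δ + cos φ cos δ sin H₀ = 1.5315×-0.30570×0.12157 + 0.95213×0.99258×0.99923 = -0.056917 + 0.944337 = 0.887420.
Q̄ = (S₀/π) × [bracket] = (433/π) × 0.887420 = 122.3 W/m².

Q̄ ≈ 122 W/m²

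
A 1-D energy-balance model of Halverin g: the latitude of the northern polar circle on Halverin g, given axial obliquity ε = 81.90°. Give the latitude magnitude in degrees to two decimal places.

The polar circle is the lowest latitude that experiences at least one full rotation of continuous daylight at the northern-summer solstice; it lies at |ϕ| = 90° − ε = 90° − 81.90° = 8.10°.

8.10°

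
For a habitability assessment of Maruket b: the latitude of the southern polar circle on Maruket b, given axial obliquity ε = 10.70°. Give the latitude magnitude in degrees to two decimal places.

79.30°

The polar circle is the lowest latitude that experiences at least one full rotation of continuous darkness at the northern-summer solstice; it lies at |φ| = 90° − ε = 90° − 10.70° = 79.30°.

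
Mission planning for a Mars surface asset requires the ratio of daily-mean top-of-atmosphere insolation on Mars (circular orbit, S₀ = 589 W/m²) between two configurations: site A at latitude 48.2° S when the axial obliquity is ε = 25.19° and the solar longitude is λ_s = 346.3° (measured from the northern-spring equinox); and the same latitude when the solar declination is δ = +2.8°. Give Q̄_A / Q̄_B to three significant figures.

— Configuration A (φ=-48.2°):
Solar declination: sin δ = sin ε · sin λ_s = sin 25.19° × sin 346.3° = -0.10080, so δ = -5.785°.
cos H₀ = −tan(-48.2°) tan(-5.785°) = -0.1133, H₀ = 1.6844 rad.
Bracket: H₀ sin φ sin δ + cos φ cos δ sin H₀ = 1.6844×-0.74548×-0.10080 + 0.66653×0.99491×0.99356 = 0.126573 + 0.658867 = 0.785440.
Q̄ = (S₀/π) × [bracket] = (589/π) × 0.785440 = 147.26 W/m².
— Configuration B (φ=-48.2°):
cos H₀ = −tan(-48.2°) tan(+2.800°) = 0.0547, H₀ = 1.5161 rad.
Bracket: H₀ sin φ sin δ + cos φ cos δ sin H₀ = 1.5161×-0.74548×0.04885 + 0.66653×0.99881×0.99850 = -0.055211 + 0.664738 = 0.609527.
Q̄ = (S₀/π) × [bracket] = (589/π) × 0.609527 = 114.28 W/m².
Ratio Q̄_A / Q̄_B = 147.26 / 114.28 = 1.289.

Q̄_A / Q̄_B ≈ 1.29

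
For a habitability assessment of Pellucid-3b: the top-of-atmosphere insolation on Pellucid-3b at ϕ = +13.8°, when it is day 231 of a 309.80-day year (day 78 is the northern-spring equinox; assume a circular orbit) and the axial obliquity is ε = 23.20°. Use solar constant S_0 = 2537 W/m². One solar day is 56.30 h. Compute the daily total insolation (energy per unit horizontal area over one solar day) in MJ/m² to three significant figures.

160 MJ/m²

Solar longitude: L_s = 360° × (231 − 78)/309.80 = 177.792°.
sin δ = sin 23.20° × sin 177.792° = 0.01518, so δ = +0.870°.
cos h₀ = −tan(+13.8°) tan(+0.870°) = -0.0037, h₀ = 1.5745 rad.
Bracket: h₀ sin ϕ sin δ + cos ϕ cos δ sin h₀ = 1.5745×0.23853×0.01518 + 0.97113×0.99988×0.99999 = 0.005701 + 0.971004 = 0.976705.
Q̄ = (S_0/π) × [bracket] = (2537/π) × 0.976705 = 788.74 W/m².
Daily total = Q̄ × 56.30 h × 3600 s/h = 788.74 × 56.30 × 3600 / 10⁶ = 159.9 MJ/m².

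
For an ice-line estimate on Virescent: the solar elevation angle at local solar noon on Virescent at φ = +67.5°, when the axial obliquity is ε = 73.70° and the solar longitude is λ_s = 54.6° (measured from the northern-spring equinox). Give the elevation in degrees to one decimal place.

74.0°

Solar declination: sin δ = sin ε · sin λ_s = sin 73.70° × sin 54.6° = 0.78236, so δ = +51.478°.
At local noon the hour angle is zero, so the zenith angle equals |φ − δ| = |+67.5° − (+51.478°)| = 16.022°.
Elevation = 90° − 16.022° = 74.0°.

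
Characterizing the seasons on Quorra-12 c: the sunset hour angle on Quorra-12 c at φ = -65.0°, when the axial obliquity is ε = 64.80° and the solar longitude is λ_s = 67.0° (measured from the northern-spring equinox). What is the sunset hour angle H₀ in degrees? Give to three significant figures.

Solar declination: sin δ = sin ε · sin λ_s = sin 64.80° × sin 67.0° = 0.83290, so δ = +56.398°.
cos H₀ = −tan φ · tan δ = 3.2274 ≥ 1, so the host star never rises (polar night) and H₀ = 0.

H₀ = 0.00°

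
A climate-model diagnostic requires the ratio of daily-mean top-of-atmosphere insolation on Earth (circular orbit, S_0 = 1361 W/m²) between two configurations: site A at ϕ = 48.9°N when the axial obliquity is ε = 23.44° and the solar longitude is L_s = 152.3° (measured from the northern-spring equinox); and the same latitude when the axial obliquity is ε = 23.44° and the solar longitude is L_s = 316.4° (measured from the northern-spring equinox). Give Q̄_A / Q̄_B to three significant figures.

— Configuration A (ϕ=+48.9°):
Solar declination: sin δ = sin ε · sin L_s = sin 23.44° × sin 152.3° = 0.18491, so δ = +10.656°.
cos h₀ = −tan(+48.9°) tan(+10.656°) = -0.2157, h₀ = 1.7882 rad.
Bracket: h₀ sin ϕ sin δ + cos ϕ cos δ sin h₀ = 1.7882×0.75356×0.18491 + 0.65738×0.98276×0.97646 = 0.249169 + 0.630839 = 0.880008.
Q̄ = (S_0/π) × [bracket] = (1361/π) × 0.880008 = 381.24 W/m².
— Configuration B (ϕ=+48.9°):
Solar declination: sin δ = sin ε · sin L_s = sin 23.44° × sin 316.4° = -0.27432, so δ = -15.922°.
cos h₀ = −tan(+48.9°) tan(-15.922°) = 0.3270, h₀ = 1.2377 rad.
Bracket: h₀ sin ϕ sin δ + cos ϕ cos δ sin h₀ = 1.2377×0.75356×-0.27432 + 0.65738×0.96164×0.94502 = -0.255853 + 0.597407 = 0.341554.
Q̄ = (S_0/π) × [bracket] = (1361/π) × 0.341554 = 147.97 W/m².
Ratio Q̄_A / Q̄_B = 381.24 / 147.97 = 2.576.

Q̄_A / Q̄_B ≈ 2.58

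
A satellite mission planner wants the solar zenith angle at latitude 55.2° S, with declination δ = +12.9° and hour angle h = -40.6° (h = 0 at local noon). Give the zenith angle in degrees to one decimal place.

cos θ_z = sin φ sin δ + cos φ cos δ cos h = -0.183322 + 0.422390 = 0.239068.
θ_z = arccos(0.239068) = 76.2°.

θ_z = 76.2°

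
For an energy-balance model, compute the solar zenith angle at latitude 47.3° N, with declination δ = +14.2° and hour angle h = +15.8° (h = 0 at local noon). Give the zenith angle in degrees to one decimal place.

θ_z = 35.6°

cos θ_z = sin φ sin δ + cos φ cos δ cos h = 0.180280 + 0.632599 = 0.812879.
θ_z = arccos(0.812879) = 35.6°.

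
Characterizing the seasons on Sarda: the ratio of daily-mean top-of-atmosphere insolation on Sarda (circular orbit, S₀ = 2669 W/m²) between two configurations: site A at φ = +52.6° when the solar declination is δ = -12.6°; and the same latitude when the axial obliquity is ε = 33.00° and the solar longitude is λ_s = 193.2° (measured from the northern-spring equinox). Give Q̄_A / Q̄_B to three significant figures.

Q̄_A / Q̄_B ≈ 0.760

— Configuration A (φ=+52.6°):
cos H₀ = −tan(+52.6°) tan(-12.600°) = 0.2924, H₀ = 1.2741 rad.
Bracket: H₀ sin φ sin δ + cos φ cos δ sin H₀ = 1.2741×0.79441×-0.21814 + 0.60738×0.97592×0.95631 = -0.220792 + 0.566857 = 0.346065.
Q̄ = (S₀/π) × [bracket] = (2669/π) × 0.346065 = 294.01 W/m².
— Configuration B (φ=+52.6°):
Solar declination: sin δ = sin ε · sin λ_s = sin 33.00° × sin 193.2° = -0.12437, so δ = -7.144°.
cos H₀ = −tan(+52.6°) tan(-7.144°) = 0.1639, H₀ = 1.4061 rad.
Bracket: H₀ sin φ sin δ + cos φ cos δ sin H₀ = 1.4061×0.79441×-0.12437 + 0.60738×0.99224×0.98647 = -0.138924 + 0.594513 = 0.455589.
Q̄ = (S₀/π) × [bracket] = (2669/π) × 0.455589 = 387.05 W/m².
Ratio Q̄_A / Q̄_B = 294.01 / 387.05 = 0.7596.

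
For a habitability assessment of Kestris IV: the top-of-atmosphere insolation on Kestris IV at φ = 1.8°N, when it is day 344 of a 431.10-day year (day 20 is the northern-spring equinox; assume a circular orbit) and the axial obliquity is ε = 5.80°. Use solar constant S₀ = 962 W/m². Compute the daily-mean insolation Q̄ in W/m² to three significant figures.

Solar longitude: λ_s = 360° × (344 − 20)/431.10 = 270.564°.
sin δ = sin 5.80° × sin 270.564° = -0.10105, so δ = -5.800°.
cos H₀ = −tan(+1.8°) tan(-5.800°) = 0.0032, H₀ = 1.5676 rad.
Bracket: H₀ sin φ sin δ + cos φ cos δ sin H₀ = 1.5676×0.03141×-0.10105 + 0.99951×0.99488×0.99999 = -0.004976 + 0.994383 = 0.989407.
Q̄ = (S₀/π) × [bracket] = (962/π) × 0.989407 = 303.0 W/m².

Q̄ ≈ 303 W/m²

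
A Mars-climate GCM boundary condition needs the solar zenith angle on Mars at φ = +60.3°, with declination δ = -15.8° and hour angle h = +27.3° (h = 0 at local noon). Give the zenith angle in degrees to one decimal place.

θ_z = 79.2°

cos θ_z = sin φ sin δ + cos φ cos δ cos h = -0.236511 + 0.423639 = 0.187128.
θ_z = arccos(0.187128) = 79.2°.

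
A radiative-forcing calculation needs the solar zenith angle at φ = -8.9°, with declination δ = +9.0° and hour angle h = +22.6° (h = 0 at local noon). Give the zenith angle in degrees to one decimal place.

cos θ_z = sin φ sin δ + cos φ cos δ cos h = -0.024202 + 0.900865 = 0.876663.
θ_z = arccos(0.876663) = 28.8°.

θ_z = 28.8°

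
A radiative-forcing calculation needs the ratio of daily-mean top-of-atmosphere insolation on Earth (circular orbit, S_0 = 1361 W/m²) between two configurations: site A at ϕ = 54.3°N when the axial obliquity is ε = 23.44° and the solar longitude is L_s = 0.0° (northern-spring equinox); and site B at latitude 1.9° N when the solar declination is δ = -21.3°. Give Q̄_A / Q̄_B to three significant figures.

— Configuration A (ϕ=+54.3°):
Solar declination: sin δ = sin ε · sin L_s = sin 23.44° × sin 0.0° = 0.00000, so δ = +0.000°.
cos h₀ = −tan(+54.3°) tan(+0.000°) = -0.0000, h₀ = 1.5708 rad.
Bracket: h₀ sin ϕ sin δ + cos ϕ cos δ sin h₀ = 1.5708×0.81208×0.00000 + 0.58354×1.00000×1.00000 = 0.000000 + 0.583540 = 0.583540.
Q̄ = (S_0/π) × [bracket] = (1361/π) × 0.583540 = 252.80 W/m².
— Configuration B (ϕ=+1.9°):
cos h₀ = −tan(+1.9°) tan(-21.300°) = 0.0129, h₀ = 1.5579 rad.
Bracket: h₀ sin ϕ sin δ + cos ϕ cos δ sin h₀ = 1.5579×0.03316×-0.36325 + 0.99945×0.93169×0.99992 = -0.018765 + 0.931103 = 0.912338.
Q̄ = (S_0/π) × [bracket] = (1361/π) × 0.912338 = 395.24 W/m².
Ratio Q̄_A / Q̄_B = 252.80 / 395.24 = 0.6396.

Q̄_A / Q̄_B ≈ 0.640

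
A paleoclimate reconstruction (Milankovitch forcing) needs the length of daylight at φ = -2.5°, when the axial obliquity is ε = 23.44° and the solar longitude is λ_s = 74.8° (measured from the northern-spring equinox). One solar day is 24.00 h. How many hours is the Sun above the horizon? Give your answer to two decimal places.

Solar declination: sin δ = sin ε · sin λ_s = sin 23.44° × sin 74.8° = 0.38387, so δ = +22.574°.
cos H₀ = −tan φ · tan δ = −tan(-2.5°) × tan(+22.574°) = 0.0182, so H₀ = 1.5526 rad = 88.96°.
Daylight = 2H₀/(2π) × 24.00 h = (1.5526/π) × 24.00 = 11.86 h.

11.86 h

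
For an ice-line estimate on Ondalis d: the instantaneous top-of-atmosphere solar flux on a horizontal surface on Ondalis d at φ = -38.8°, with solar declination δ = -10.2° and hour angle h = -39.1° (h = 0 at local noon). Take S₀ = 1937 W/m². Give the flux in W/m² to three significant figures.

1.37e+03 W/m²

cos θ_z = sin φ sin δ + cos φ cos δ cos h = 0.110962 + 0.595244 = 0.706206.
Flux = S₀ · cos θ_z = 1937 × 0.706206 = 1368 W/m².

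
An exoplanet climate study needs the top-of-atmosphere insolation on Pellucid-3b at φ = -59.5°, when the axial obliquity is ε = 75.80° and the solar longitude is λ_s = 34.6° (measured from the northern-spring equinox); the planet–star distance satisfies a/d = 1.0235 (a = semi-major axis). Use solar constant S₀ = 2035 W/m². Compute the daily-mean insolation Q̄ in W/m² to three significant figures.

Q̄ ≈ 0.00 W/m²

Solar declination: sin δ = sin ε · sin λ_s = sin 75.80° × sin 34.6° = 0.55049, so δ = +33.401°.
cos H₀ = −tan(-59.5°) tan(+33.401°) = 1.1194 ≥ 1 ⇒ polar night, H₀ = 0 and Q̄ = 0.
Inverse-square distance factor (a/d)² = 1.0235² = 1.047552.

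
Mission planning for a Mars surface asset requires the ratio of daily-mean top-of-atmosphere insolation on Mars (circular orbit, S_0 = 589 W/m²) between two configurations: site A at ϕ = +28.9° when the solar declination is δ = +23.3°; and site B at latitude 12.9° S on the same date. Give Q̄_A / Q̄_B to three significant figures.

— Configuration A (ϕ=+28.9°):
cos h₀ = −tan(+28.9°) tan(+23.300°) = -0.2377, h₀ = 1.8108 rad.
Bracket: h₀ sin ϕ sin δ + cos ϕ cos δ sin h₀ = 1.8108×0.48328×0.39555 + 0.87546×0.91845×0.97133 = 0.346155 + 0.781014 = 1.127169.
Q̄ = (S_0/π) × [bracket] = (589/π) × 1.127169 = 211.33 W/m².
— Configuration B (ϕ=-12.9°):
cos h₀ = −tan(-12.9°) tan(+23.300°) = 0.0986, h₀ = 1.4720 rad.
Bracket: h₀ sin ϕ sin δ + cos ϕ cos δ sin h₀ = 1.4720×-0.22325×0.39555 + 0.97476×0.91845×0.99512 = -0.129987 + 0.890899 = 0.760912.
Q̄ = (S_0/π) × [bracket] = (589/π) × 0.760912 = 142.66 W/m².
Ratio Q̄_A / Q̄_B = 211.33 / 142.66 = 1.481.

Q̄_A / Q̄_B ≈ 1.48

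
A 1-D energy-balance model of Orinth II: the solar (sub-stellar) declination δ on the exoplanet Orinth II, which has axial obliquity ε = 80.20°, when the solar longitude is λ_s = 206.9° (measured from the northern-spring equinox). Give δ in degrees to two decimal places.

sin δ = sin ε · sin λ_s = sin 80.20° × sin 206.9° = -0.445833.
δ = arcsin(-0.445833) = -26.48°.

δ = -26.48°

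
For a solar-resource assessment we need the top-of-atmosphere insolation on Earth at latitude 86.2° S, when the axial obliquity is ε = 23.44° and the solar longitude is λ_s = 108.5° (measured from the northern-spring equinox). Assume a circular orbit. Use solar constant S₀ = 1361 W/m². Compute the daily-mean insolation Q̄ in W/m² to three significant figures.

Q̄ ≈ 0.00 W/m²

Solar declination: sin δ = sin ε · sin λ_s = sin 23.44° × sin 108.5° = 0.37723, so δ = +22.162°.
cos H₀ = −tan(-86.2°) tan(+22.162°) = 6.1326 ≥ 1 ⇒ polar night, H₀ = 0 and Q̄ = 0.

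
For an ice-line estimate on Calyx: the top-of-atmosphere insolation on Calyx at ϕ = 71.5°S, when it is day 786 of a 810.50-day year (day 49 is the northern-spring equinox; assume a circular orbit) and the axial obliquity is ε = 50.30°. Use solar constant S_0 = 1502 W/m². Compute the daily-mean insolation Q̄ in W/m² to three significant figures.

Solar longitude: L_s = 360° × (786 − 49)/810.50 = 327.353°.
sin δ = sin 50.30° × sin 327.353° = -0.41506, so δ = -24.523°.
cos h₀ = −tan(-71.5°) tan(-24.523°) = -1.3635 ≤ −1 ⇒ polar day, h₀ = π.
Bracket: h₀ sin ϕ sin δ + cos ϕ cos δ sin h₀ = 3.1416×-0.94832×-0.41506 + 0.31730×0.90980×0.00000 = 1.236564 + 0.000000 = 1.236564.
Q̄ = (S_0/π) × [bracket] = (1502/π) × 1.236564 = 591.2 W/m².

Q̄ ≈ 591 W/m²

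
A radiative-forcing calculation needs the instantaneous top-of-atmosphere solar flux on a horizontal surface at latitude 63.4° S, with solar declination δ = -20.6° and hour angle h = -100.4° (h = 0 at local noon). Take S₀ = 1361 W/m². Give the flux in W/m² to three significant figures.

cos θ_z = sin φ sin δ + cos φ cos δ cos h = 0.314601 + -0.075661 = 0.238940.
Flux = S₀ · cos θ_z = 1361 × 0.238940 = 325.2 W/m².

325 W/m²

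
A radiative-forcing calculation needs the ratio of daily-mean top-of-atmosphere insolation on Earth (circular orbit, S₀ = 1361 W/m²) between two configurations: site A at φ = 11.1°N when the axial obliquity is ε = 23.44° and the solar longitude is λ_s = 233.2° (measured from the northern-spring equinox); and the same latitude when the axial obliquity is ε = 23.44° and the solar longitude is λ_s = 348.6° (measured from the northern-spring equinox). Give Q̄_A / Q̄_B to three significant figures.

— Configuration A (φ=+11.1°):
Solar declination: sin δ = sin ε · sin λ_s = sin 23.44° × sin 233.2° = -0.31852, so δ = -18.574°.
cos H₀ = −tan(+11.1°) tan(-18.574°) = 0.0659, H₀ = 1.5048 rad.
Bracket: H₀ sin φ sin δ + cos φ cos δ sin H₀ = 1.5048×0.19252×-0.31852 + 0.98129×0.94792×0.99782 = -0.092277 + 0.928157 = 0.835880.
Q̄ = (S₀/π) × [bracket] = (1361/π) × 0.835880 = 362.12 W/m².
— Configuration B (φ=+11.1°):
Solar declination: sin δ = sin ε · sin λ_s = sin 23.44° × sin 348.6° = -0.07863, so δ = -4.510°.
cos H₀ = −tan(+11.1°) tan(-4.510°) = 0.0155, H₀ = 1.5553 rad.
Bracket: H₀ sin φ sin δ + cos φ cos δ sin H₀ = 1.5553×0.19252×-0.07863 + 0.98129×0.99690×0.99988 = -0.023544 + 0.978131 = 0.954587.
Q̄ = (S₀/π) × [bracket] = (1361/π) × 0.954587 = 413.55 W/m².
Ratio Q̄_A / Q̄_B = 362.12 / 413.55 = 0.8756.

Q̄_A / Q̄_B ≈ 0.876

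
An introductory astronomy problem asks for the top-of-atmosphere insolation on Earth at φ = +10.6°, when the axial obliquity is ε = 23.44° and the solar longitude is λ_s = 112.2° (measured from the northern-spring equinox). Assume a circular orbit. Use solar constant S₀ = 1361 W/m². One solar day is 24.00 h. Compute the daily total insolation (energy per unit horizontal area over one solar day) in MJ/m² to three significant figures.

38.3 MJ/m²

Solar declination: sin δ = sin ε · sin λ_s = sin 23.44° × sin 112.2° = 0.36830, so δ = +21.611°.
cos H₀ = −tan(+10.6°) tan(+21.611°) = -0.0741, H₀ = 1.6450 rad.
Bracket: H₀ sin φ sin δ + cos φ cos δ sin H₀ = 1.6450×0.18395×0.36830 + 0.98294×0.92971×0.99725 = 0.111447 + 0.911336 = 1.022783.
Q̄ = (S₀/π) × [bracket] = (1361/π) × 1.022783 = 443.09 W/m².
Daily total = Q̄ × 24.00 h × 3600 s/h = 443.09 × 24.00 × 3600 / 10⁶ = 38.28 MJ/m².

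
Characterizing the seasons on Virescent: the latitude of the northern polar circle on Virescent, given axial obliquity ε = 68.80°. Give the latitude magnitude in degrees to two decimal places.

21.20°

The polar circle is the lowest latitude that experiences at least one full rotation of continuous daylight at the northern-summer solstice; it lies at |ϕ| = 90° − ε = 90° − 68.80° = 21.20°.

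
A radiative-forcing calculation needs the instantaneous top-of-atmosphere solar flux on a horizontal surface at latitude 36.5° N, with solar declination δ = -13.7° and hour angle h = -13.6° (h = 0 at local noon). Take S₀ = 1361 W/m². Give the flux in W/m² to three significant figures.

841 W/m²

cos θ_z = sin φ sin δ + cos φ cos δ cos h = -0.140877 + 0.759088 = 0.618211.
Flux = S₀ · cos θ_z = 1361 × 0.618211 = 841.4 W/m².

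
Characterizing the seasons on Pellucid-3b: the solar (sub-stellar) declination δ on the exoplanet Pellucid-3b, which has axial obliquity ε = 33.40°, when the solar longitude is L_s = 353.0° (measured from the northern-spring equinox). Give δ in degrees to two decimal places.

δ = -3.85°

sin δ = sin ε · sin L_s = sin 33.40° × sin 353.0° = -0.067087.
δ = arcsin(-0.067087) = -3.85°.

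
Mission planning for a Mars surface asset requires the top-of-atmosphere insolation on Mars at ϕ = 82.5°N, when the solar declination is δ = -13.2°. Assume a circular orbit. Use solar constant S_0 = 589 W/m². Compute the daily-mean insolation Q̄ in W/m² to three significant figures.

cos h₀ = −tan(+82.5°) tan(-13.200°) = 1.7816 ≥ 1 ⇒ polar night, h₀ = 0 and Q̄ = 0.

Q̄ ≈ 0.00 W/m²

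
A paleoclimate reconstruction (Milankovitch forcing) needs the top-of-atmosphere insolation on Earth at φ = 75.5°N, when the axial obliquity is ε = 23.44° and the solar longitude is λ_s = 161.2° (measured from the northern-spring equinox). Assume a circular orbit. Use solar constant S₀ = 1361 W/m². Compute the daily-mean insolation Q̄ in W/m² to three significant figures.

Q̄ ≈ 206 W/m²

Solar declination: sin δ = sin ε · sin λ_s = sin 23.44° × sin 161.2° = 0.12819, so δ = +7.365°.
cos H₀ = −tan(+75.5°) tan(+7.365°) = -0.4998, H₀ = 2.0942 rad.
Bracket: H₀ sin φ sin δ + cos φ cos δ sin H₀ = 2.0942×0.96815×0.12819 + 0.25038×0.99175×0.86613 = 0.259905 + 0.215073 = 0.474978.
Q̄ = (S₀/π) × [bracket] = (1361/π) × 0.474978 = 205.8 W/m².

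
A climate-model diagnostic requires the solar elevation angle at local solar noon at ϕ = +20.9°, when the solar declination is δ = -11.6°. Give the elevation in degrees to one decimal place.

At local noon the hour angle is zero, so the zenith angle equals |ϕ − δ| = |+20.9° − (-11.600°)| = 32.500°.
Elevation = 90° − 32.500° = 57.5°.

57.5°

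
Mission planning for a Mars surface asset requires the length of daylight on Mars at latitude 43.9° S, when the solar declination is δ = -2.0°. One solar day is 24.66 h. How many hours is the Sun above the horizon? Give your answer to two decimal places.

12.59 h

cos h₀ = −tan ϕ · tan δ = −tan(-43.9°) × tan(-2.000°) = -0.0336, so h₀ = 1.6044 rad = 91.93°.
Daylight = 2h₀/(2π) × 24.66 h = (1.6044/π) × 24.66 = 12.59 h.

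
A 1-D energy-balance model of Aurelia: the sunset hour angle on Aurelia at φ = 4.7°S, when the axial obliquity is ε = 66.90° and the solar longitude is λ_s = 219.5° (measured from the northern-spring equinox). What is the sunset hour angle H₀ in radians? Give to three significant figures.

Solar declination: sin δ = sin ε · sin λ_s = sin 66.90° × sin 219.5° = -0.58508, so δ = -35.809°.
cos H₀ = −tan φ · tan δ = −tan(-4.7°) × tan(-35.809°) = -0.0593, so H₀ = 1.6301 rad = 93.40°.

H₀ = 1.63 rad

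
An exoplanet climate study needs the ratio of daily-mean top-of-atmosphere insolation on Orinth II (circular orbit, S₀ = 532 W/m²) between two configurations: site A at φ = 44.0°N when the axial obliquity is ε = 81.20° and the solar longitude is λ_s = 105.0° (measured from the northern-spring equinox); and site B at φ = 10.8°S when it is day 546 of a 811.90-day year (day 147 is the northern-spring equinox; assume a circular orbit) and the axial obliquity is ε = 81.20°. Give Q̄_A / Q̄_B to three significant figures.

— Configuration A (φ=+44.0°):
Solar declination: sin δ = sin ε · sin λ_s = sin 81.20° × sin 105.0° = 0.95456, so δ = +72.660°.
cos H₀ = −tan(+44.0°) tan(+72.660°) = -3.0929 ≤ −1 ⇒ polar day, H₀ = π.
Bracket: H₀ sin φ sin δ + cos φ cos δ sin H₀ = 3.1416×0.69466×0.95456 + 0.71934×0.29803×0.00000 = 2.083178 + 0.000000 = 2.083178.
Q̄ = (S₀/π) × [bracket] = (532/π) × 2.083178 = 352.77 W/m².
— Configuration B (φ=-10.8°):
Solar longitude: λ_s = 360° × (546 − 147)/811.90 = 176.918°.
sin δ = sin 81.20° × sin 176.918° = 0.05313, so δ = +3.045°.
cos H₀ = −tan(-10.8°) tan(+3.045°) = 0.0101, H₀ = 1.5606 rad.
Bracket: H₀ sin φ sin δ + cos φ cos δ sin H₀ = 1.5606×-0.18738×0.05313 + 0.98229×0.99859×0.99995 = -0.015537 + 0.980856 = 0.965319.
Q̄ = (S₀/π) × [bracket] = (532/π) × 0.965319 = 163.47 W/m².
Ratio Q̄_A / Q̄_B = 352.77 / 163.47 = 2.158.

Q̄_A / Q̄_B ≈ 2.16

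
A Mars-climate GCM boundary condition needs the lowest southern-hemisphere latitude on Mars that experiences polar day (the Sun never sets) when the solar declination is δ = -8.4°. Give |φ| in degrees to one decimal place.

|φ| = 81.6°

Polar day requires cos H₀ = −tan φ tan δ ≤ −1, i.e. tan φ tan δ ≥ 1.
The boundary is |tan φ| · |tan δ| = 1, so |φ| = 90° − |δ| = 90° − 8.4° = 81.6° in the southern hemisphere.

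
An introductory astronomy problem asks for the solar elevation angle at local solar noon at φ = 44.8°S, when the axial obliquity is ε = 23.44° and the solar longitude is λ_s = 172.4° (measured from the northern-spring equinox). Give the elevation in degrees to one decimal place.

Solar declination: sin δ = sin ε · sin λ_s = sin 23.44° × sin 172.4° = 0.05261, so δ = +3.016°.
At local noon the hour angle is zero, so the zenith angle equals |φ − δ| = |-44.8° − (+3.016°)| = 47.816°.
Elevation = 90° − 47.816° = 42.2°.

42.2°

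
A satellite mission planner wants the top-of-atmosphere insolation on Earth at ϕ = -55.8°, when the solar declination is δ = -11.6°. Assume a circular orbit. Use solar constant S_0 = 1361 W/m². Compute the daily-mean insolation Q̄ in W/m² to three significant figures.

cos h₀ = −tan(-55.8°) tan(-11.600°) = -0.3020, h₀ = 1.8776 rad.
Bracket: h₀ sin ϕ sin δ + cos ϕ cos δ sin h₀ = 1.8776×-0.82708×-0.20108 + 0.56208×0.97958×0.95329 = 0.312262 + 0.524884 = 0.837146.
Q̄ = (S_0/π) × [bracket] = (1361/π) × 0.837146 = 362.7 W/m².

Q̄ ≈ 363 W/m²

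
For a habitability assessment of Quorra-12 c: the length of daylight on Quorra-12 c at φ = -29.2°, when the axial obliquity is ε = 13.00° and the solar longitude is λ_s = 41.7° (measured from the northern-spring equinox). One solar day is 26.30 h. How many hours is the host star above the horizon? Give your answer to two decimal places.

Solar declination: sin δ = sin ε · sin λ_s = sin 13.00° × sin 41.7° = 0.14964, so δ = +8.606°.
cos H₀ = −tan φ · tan δ = −tan(-29.2°) × tan(+8.606°) = 0.0846, so H₀ = 1.4861 rad = 85.15°.
Daylight = 2H₀/(2π) × 26.30 h = (1.4861/π) × 26.30 = 12.44 h.

12.44 h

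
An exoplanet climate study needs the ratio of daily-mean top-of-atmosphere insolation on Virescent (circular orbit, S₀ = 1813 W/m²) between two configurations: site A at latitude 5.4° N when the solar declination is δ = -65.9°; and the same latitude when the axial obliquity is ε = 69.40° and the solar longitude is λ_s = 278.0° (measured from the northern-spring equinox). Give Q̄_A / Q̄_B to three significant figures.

— Configuration A (φ=+5.4°):
cos H₀ = −tan(+5.4°) tan(-65.900°) = 0.2113, H₀ = 1.3579 rad.
Bracket: H₀ sin φ sin δ + cos φ cos δ sin H₀ = 1.3579×0.09411×-0.91283 + 0.99556×0.40833×0.97742 = -0.116652 + 0.397338 = 0.280686.
Q̄ = (S₀/π) × [bracket] = (1813/π) × 0.280686 = 161.98 W/m².
— Configuration B (φ=+5.4°):
Solar declination: sin δ = sin ε · sin λ_s = sin 69.40° × sin 278.0° = -0.92695, so δ = -67.964°.
cos H₀ = −tan(+5.4°) tan(-67.964°) = 0.2335, H₀ = 1.3351 rad.
Bracket: H₀ sin φ sin δ + cos φ cos δ sin H₀ = 1.3351×0.09411×-0.92695 + 0.99556×0.37519×0.97235 = -0.116468 + 0.363196 = 0.246728.
Q̄ = (S₀/π) × [bracket] = (1813/π) × 0.246728 = 142.39 W/m².
Ratio Q̄_A / Q̄_B = 161.98 / 142.39 = 1.138.

Q̄_A / Q̄_B ≈ 1.14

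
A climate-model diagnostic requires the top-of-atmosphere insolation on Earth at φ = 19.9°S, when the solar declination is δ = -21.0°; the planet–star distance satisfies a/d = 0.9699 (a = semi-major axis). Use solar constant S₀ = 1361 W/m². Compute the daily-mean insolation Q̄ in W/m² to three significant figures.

Q̄ ≈ 439 W/m²

cos H₀ = −tan(-19.9°) tan(-21.000°) = -0.1390, H₀ = 1.7102 rad.
Bracket: H₀ sin φ sin δ + cos φ cos δ sin H₀ = 1.7102×-0.34038×-0.35837 + 0.94029×0.93358×0.99030 = 0.208614 + 0.869321 = 1.077935.
Inverse-square distance factor (a/d)² = 0.9699² = 0.940706.
Q̄ = (S₀/π) × 0.940706 × [bracket] = (1361/π) × 0.940706 × 1.077935 = 439.3 W/m².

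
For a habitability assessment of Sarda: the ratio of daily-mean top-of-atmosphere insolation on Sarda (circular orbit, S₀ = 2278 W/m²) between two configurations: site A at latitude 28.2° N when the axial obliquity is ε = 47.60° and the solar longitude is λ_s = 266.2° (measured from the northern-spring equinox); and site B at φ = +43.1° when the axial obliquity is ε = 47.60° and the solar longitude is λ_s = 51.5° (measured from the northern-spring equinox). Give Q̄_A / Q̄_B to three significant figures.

— Configuration A (φ=+28.2°):
Solar declination: sin δ = sin ε · sin λ_s = sin 47.60° × sin 266.2° = -0.73683, so δ = -47.462°.
cos H₀ = −tan(+28.2°) tan(-47.462°) = 0.5844, H₀ = 0.9467 rad.
Bracket: H₀ sin φ sin δ + cos φ cos δ sin H₀ = 0.9467×0.47255×-0.73683 + 0.88130×0.67608×0.81148 = -0.329631 + 0.483504 = 0.153873.
Q̄ = (S₀/π) × [bracket] = (2278/π) × 0.153873 = 111.57 W/m².
— Configuration B (φ=+43.1°):
Solar declination: sin δ = sin ε · sin λ_s = sin 47.60° × sin 51.5° = 0.57792, so δ = +35.304°.
cos H₀ = −tan(+43.1°) tan(+35.304°) = -0.6627, H₀ = 2.2952 rad.
Bracket: H₀ sin φ sin δ + cos φ cos δ sin H₀ = 2.2952×0.68327×0.57792 + 0.73016×0.81609×0.74890 = 0.906318 + 0.446252 = 1.352570.
Q̄ = (S₀/π) × [bracket] = (2278/π) × 1.352570 = 980.76 W/m².
Ratio Q̄_A / Q̄_B = 111.57 / 980.76 = 0.1138.

Q̄_A / Q̄_B ≈ 0.114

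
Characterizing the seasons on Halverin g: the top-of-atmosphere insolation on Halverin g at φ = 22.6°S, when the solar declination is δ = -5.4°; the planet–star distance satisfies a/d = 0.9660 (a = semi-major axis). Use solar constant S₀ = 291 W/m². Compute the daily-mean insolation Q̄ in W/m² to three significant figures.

cos H₀ = −tan(-22.6°) tan(-5.400°) = -0.0393, H₀ = 1.6102 rad.
Bracket: H₀ sin φ sin δ + cos φ cos δ sin H₀ = 1.6102×-0.38430×-0.09411 + 0.92321×0.99556×0.99923 = 0.058235 + 0.918403 = 0.976638.
Inverse-square distance factor (a/d)² = 0.9660² = 0.933156.
Q̄ = (S₀/π) × 0.933156 × [bracket] = (291/π) × 0.933156 × 0.976638 = 84.42 W/m².

Q̄ ≈ 84.4 W/m²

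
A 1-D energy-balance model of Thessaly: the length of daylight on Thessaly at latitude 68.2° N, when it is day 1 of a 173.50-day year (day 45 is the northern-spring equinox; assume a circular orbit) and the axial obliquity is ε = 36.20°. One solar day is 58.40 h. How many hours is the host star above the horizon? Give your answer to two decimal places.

0.00 h

Solar longitude: L_s = 360° × (1 − 45)/173.50 = -91.297°, i.e. -91.297° + 360° = 268.703°.
sin δ = sin 36.20° × sin 268.703° = -0.59045, so δ = -36.189°.
cos h₀ = −tan ϕ · tan δ = 1.8291 ≥ 1, so the host star never rises (polar night) and h₀ = 0.
Daylight = 2h₀/(2π) × 58.40 h = (0.0000/π) × 58.40 = 0.00 h.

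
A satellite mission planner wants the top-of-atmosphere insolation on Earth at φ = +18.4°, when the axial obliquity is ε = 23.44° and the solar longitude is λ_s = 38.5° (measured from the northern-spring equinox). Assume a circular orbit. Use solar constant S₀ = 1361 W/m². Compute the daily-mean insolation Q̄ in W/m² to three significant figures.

Solar declination: sin δ = sin ε · sin λ_s = sin 23.44° × sin 38.5° = 0.24763, so δ = +14.337°.
cos H₀ = −tan(+18.4°) tan(+14.337°) = -0.0850, H₀ = 1.6559 rad.
Bracket: H₀ sin φ sin δ + cos φ cos δ sin H₀ = 1.6559×0.31565×0.24763 + 0.94888×0.96885×0.99638 = 0.129432 + 0.915994 = 1.045426.
Q̄ = (S₀/π) × [bracket] = (1361/π) × 1.045426 = 452.9 W/m².

Q̄ ≈ 453 W/m²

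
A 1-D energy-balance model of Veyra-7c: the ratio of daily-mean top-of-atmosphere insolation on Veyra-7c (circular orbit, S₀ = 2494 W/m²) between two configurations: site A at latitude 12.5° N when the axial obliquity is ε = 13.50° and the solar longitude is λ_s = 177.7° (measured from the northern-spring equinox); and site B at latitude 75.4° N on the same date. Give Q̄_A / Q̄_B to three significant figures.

Q̄_A / Q̄_B ≈ 3.68

— Configuration A (φ=+12.5°):
Solar declination: sin δ = sin ε · sin λ_s = sin 13.50° × sin 177.7° = 0.00937, so δ = +0.537°.
cos H₀ = −tan(+12.5°) tan(+0.537°) = -0.0021, H₀ = 1.5729 rad.
Bracket: H₀ sin φ sin δ + cos φ cos δ sin H₀ = 1.5729×0.21644×0.00937 + 0.97630×0.99996×1.00000 = 0.003190 + 0.976261 = 0.979451.
Q̄ = (S₀/π) × [bracket] = (2494/π) × 0.979451 = 777.55 W/m².
— Configuration B (φ=+75.4°):
cos H₀ = −tan(+75.4°) tan(+0.537°) = -0.0360, H₀ = 1.6068 rad.
Bracket: H₀ sin φ sin δ + cos φ cos δ sin H₀ = 1.6068×0.96771×0.00937 + 0.25207×0.99996×0.99935 = 0.014570 + 0.251896 = 0.266466.
Q̄ = (S₀/π) × [bracket] = (2494/π) × 0.266466 = 211.54 W/m².
Ratio Q̄_A / Q̄_B = 777.55 / 211.54 = 3.676.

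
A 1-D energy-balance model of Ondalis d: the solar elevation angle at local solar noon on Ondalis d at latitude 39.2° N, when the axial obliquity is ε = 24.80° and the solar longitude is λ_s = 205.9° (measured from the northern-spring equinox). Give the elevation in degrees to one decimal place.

Solar declination: sin δ = sin ε · sin λ_s = sin 24.80° × sin 205.9° = -0.18322, so δ = -10.557°.
At local noon the hour angle is zero, so the zenith angle equals |φ − δ| = |+39.2° − (-10.557°)| = 49.757°.
Elevation = 90° − 49.757° = 40.2°.

40.2°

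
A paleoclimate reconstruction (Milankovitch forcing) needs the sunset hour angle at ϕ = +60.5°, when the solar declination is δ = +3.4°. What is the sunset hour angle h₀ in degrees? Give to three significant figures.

h₀ = 96.0°

cos h₀ = −tan ϕ · tan δ = −tan(+60.5°) × tan(+3.400°) = -0.1050, so h₀ = 1.6760 rad = 96.03°.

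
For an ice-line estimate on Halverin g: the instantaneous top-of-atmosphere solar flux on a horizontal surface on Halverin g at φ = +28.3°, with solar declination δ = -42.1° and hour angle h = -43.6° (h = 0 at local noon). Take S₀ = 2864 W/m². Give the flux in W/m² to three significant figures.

445 W/m²

cos θ_z = sin φ sin δ + cos φ cos δ cos h = -0.317841 + 0.473096 = 0.155255.
Flux = S₀ · cos θ_z = 2864 × 0.155255 = 444.7 W/m².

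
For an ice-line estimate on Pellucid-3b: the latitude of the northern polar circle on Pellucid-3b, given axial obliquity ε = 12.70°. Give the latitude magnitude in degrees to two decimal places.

The polar circle is the lowest latitude that experiences at least one full rotation of continuous daylight at the northern-summer solstice; it lies at |ϕ| = 90° − ε = 90° − 12.70° = 77.30°.

77.30°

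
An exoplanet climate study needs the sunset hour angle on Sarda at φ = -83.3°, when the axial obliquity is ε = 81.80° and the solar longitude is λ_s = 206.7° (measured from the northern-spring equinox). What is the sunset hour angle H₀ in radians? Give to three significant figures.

H₀ = 3.14 rad

Solar declination: sin δ = sin ε · sin λ_s = sin 81.80° × sin 206.7° = -0.44473, so δ = -26.406°.
Sunrise equation: cos H₀ = −tan φ · tan δ = -4.2268 ≤ −1, so the host star never sets (polar day) and H₀ = π.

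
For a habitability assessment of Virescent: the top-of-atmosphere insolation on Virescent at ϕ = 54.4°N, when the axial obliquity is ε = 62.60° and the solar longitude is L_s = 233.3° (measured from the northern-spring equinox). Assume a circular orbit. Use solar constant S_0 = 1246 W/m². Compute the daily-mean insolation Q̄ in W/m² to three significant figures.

Solar declination: sin δ = sin ε · sin L_s = sin 62.60° × sin 233.3° = -0.71183, so δ = -45.384°.
cos h₀ = −tan(+54.4°) tan(-45.384°) = 1.4156 ≥ 1 ⇒ polar night, h₀ = 0 and Q̄ = 0.

Q̄ ≈ 0.00 W/m²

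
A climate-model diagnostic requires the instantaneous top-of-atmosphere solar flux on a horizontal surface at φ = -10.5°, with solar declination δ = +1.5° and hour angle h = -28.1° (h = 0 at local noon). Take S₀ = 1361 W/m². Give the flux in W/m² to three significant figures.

cos θ_z = sin φ sin δ + cos φ cos δ cos h = -0.004770 + 0.867058 = 0.862288.
Flux = S₀ · cos θ_z = 1361 × 0.862288 = 1174 W/m².

1.17e+03 W/m²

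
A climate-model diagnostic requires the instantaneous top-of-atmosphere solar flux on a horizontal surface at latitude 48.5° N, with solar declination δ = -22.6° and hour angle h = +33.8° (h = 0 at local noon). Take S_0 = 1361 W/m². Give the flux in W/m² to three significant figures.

300 W/m²

cos θ_z = sin ϕ sin δ + cos ϕ cos δ cos h = -0.287820 + 0.508344 = 0.220524.
Flux = S_0 · cos θ_z = 1361 × 0.220524 = 300.1 W/m².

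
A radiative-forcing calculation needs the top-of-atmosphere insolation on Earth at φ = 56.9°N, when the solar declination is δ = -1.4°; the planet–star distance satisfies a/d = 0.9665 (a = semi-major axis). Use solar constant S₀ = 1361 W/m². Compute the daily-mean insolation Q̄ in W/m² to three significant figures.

Q̄ ≈ 208 W/m²

cos H₀ = −tan(+56.9°) tan(-1.400°) = 0.0375, H₀ = 1.5333 rad.
Bracket: H₀ sin φ sin δ + cos φ cos δ sin H₀ = 1.5333×0.83772×-0.02443 + 0.54610×0.99970×0.99930 = -0.031380 + 0.545554 = 0.514174.
Inverse-square distance factor (a/d)² = 0.9665² = 0.934122.
Q̄ = (S₀/π) × 0.934122 × [bracket] = (1361/π) × 0.934122 × 0.514174 = 208.1 W/m².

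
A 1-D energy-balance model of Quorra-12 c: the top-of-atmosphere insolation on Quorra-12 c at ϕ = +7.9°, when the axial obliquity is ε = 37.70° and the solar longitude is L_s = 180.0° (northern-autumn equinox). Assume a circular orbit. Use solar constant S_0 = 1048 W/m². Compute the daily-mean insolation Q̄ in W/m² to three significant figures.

Q̄ ≈ 330 W/m²

Solar declination: sin δ = sin ε · sin L_s = sin 37.70° × sin 180.0° = 0.00000, so δ = +0.000°.
cos h₀ = −tan(+7.9°) tan(+0.000°) = -0.0000, h₀ = 1.5708 rad.
Bracket: h₀ sin ϕ sin δ + cos ϕ cos δ sin h₀ = 1.5708×0.13744×0.00000 + 0.99051×1.00000×1.00000 = 0.000000 + 0.990510 = 0.990510.
Q̄ = (S_0/π) × [bracket] = (1048/π) × 0.990510 = 330.4 W/m².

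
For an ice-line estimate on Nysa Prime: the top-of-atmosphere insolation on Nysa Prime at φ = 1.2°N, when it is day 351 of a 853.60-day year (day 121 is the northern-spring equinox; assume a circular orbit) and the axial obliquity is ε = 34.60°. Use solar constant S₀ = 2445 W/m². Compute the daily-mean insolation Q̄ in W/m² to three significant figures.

Q̄ ≈ 657 W/m²

Solar longitude: λ_s = 360° × (351 − 121)/853.60 = 97.001°.
sin δ = sin 34.60° × sin 97.001° = 0.56361, so δ = +34.306°.
cos H₀ = −tan(+1.2°) tan(+34.306°) = -0.0143, H₀ = 1.5851 rad.
Bracket: H₀ sin φ sin δ + cos φ cos δ sin H₀ = 1.5851×0.02094×0.56361 + 0.99978×0.82604×0.99990 = 0.018707 + 0.825776 = 0.844483.
Q̄ = (S₀/π) × [bracket] = (2445/π) × 0.844483 = 657.2 W/m².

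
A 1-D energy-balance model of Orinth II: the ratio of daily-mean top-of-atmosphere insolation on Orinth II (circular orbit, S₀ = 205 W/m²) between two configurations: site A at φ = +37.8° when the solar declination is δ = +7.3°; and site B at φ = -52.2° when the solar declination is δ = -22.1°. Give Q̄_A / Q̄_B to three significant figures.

— Configuration A (φ=+37.8°):
cos H₀ = −tan(+37.8°) tan(+7.300°) = -0.0994, H₀ = 1.6703 rad.
Bracket: H₀ sin φ sin δ + cos φ cos δ sin H₀ = 1.6703×0.61291×0.12706 + 0.79016×0.99189×0.99505 = 0.130077 + 0.779872 = 0.909949.
Q̄ = (S₀/π) × [bracket] = (205/π) × 0.909949 = 59.377 W/m².
— Configuration B (φ=-52.2°):
cos H₀ = −tan(-52.2°) tan(-22.100°) = -0.5235, H₀ = 2.1217 rad.
Bracket: H₀ sin φ sin δ + cos φ cos δ sin H₀ = 2.1217×-0.79016×-0.37622 + 0.61291×0.92653×0.85203 = 0.630726 + 0.483850 = 1.114576.
Q̄ = (S₀/π) × [bracket] = (205/π) × 1.114576 = 72.730 W/m².
Ratio Q̄_A / Q̄_B = 59.377 / 72.730 = 0.8164.

Q̄_A / Q̄_B ≈ 0.816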